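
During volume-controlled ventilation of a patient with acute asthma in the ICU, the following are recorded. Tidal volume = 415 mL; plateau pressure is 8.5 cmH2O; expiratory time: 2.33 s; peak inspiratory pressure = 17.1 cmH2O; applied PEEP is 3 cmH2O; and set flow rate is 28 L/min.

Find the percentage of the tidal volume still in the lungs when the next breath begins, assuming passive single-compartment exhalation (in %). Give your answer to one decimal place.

Flow: 28 L/min ÷ 60 = 0.4667 L/s.
R = (PIP − Pplat)/V̇ = (17.1 − 8.5) / 0.4667 = 8.6/0.4667 = 18.427 cmH2O·s/L.
C = Vt/(Pplat − PEEP) = 415.0 / (8.5 − 3) = 415.0/5.5 = 75.455 mL/cmH2O.
τ = R × C = 18.427 × 0.07546 L/cmH2O = 1.391 s.
Fraction remaining at end-expiration = e^(−Te/τ) = e^(−2.33/1.391) = 0.1873 → 18.73%.

18.7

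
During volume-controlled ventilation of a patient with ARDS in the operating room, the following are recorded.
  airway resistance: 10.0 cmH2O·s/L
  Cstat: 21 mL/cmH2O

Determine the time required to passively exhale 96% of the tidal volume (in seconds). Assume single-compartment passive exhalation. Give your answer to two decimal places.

0.68

τ = R × C = 10.0 × 21 mL/cmH2O = 10.0 × 0.021 L/cmH2O = 0.21 s.
Exhaled fraction f = 1 − e^(−t/τ) → t = −τ·ln(1 − f) = −0.21·ln(0.04) = 0.676 s.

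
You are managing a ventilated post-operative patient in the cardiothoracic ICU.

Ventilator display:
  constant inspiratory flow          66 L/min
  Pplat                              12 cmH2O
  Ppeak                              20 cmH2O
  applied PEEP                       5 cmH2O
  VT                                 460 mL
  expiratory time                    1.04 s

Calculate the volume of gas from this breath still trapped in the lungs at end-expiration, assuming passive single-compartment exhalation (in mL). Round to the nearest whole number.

Flow: 66 L/min ÷ 60 = 1.1 L/s.
R = (PIP − Pplat)/V̇ = (20 − 12) / 1.1 = 8.0/1.1 = 7.273 cmH2O·s/L.
C = Vt/(Pplat − PEEP) = 460.0 / (12 − 5) = 460.0/7.0 = 65.714 mL/cmH2O.
τ = R × C = 7.273 × 0.06571 L/cmH2O = 0.4779 s.
Fraction remaining = e^(−Te/τ) = e^(−1.04/0.4779) = 0.1135.
Trapped volume = 460.0 × 0.1135 = 52.21 mL.

52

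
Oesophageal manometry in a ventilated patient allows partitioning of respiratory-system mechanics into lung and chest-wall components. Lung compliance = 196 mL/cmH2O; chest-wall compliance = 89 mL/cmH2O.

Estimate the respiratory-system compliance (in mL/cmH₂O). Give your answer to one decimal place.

Lung and chest wall are elastances in series: 1/Crs = 1/CL + 1/Ccw.
1/Crs = 1/196 + 1/89 = 0.01634.
Crs = 61.2 mL/cmH2O.

61.2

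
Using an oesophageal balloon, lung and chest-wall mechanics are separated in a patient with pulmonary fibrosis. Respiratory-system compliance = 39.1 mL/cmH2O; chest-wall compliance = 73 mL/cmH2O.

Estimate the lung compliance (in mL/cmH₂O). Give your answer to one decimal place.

1/CL = 1/Crs − 1/Ccw.
1/CL = 1/39.1 − 1/73 = 0.01188.
CL = 84.175 mL/cmH2O.

84.2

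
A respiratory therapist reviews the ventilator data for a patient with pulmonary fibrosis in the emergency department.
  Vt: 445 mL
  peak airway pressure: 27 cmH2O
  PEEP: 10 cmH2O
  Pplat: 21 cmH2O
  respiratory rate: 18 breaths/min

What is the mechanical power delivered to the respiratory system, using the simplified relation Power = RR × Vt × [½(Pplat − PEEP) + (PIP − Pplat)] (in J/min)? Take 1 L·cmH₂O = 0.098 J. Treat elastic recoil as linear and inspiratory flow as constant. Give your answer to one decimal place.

9.0

Per-breath work = Vt × [½(Pplat−PEEP) + (PIP−Pplat)] = 0.445 × [0.5×11.0 + 6.0] = 0.445 × 11.5 = 5.118 L·cmH2O.
Power = 18 × 5.118 = 92.124 L·cmH2O/min.
× 0.098 J/(L·cmH2O) → 9.028 J/min.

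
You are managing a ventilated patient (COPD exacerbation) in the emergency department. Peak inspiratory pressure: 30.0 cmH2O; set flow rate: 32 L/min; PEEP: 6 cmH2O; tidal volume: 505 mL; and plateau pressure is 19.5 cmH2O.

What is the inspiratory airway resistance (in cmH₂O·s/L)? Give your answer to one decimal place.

19.7

Flow: 32 L/min ÷ 60 = 0.5333 L/s.
Raw = (PIP − Pplat) / flow = (30.0 − 19.5) / 0.5333 = 10.5 / 0.5333 = 19.689 cmH2O·s/L.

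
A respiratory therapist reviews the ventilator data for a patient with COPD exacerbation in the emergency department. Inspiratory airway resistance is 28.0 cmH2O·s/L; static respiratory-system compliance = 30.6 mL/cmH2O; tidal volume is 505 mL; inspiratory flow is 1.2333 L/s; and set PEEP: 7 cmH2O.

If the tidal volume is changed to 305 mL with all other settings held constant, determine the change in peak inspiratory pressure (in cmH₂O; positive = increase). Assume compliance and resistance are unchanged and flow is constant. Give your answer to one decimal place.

-6.5

PIP = Vt/C + R·V̇ + PEEP (constant-flow equation of motion).
Only the elastic term changes: ΔPIP = ΔVt / C = (305 − 505) / 30.6 = -6.536 cmH2O.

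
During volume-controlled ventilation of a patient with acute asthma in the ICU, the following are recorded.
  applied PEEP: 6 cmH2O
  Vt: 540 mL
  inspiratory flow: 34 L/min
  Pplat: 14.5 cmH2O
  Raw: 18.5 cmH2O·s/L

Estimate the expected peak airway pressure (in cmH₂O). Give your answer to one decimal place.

25.0

Flow: 34 L/min ÷ 60 = 0.5667 L/s.
PIP = Pplat + Raw × flow = 14.5 + 18.5 × 0.5667 = 14.5 + 10.484 = 24.984 cmH2O.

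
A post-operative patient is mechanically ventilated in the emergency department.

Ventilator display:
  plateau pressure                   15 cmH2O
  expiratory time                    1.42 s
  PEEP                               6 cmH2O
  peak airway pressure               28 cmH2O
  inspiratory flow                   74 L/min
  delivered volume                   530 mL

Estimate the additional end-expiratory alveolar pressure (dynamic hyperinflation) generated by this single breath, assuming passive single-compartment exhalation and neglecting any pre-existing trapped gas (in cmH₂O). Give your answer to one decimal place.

0.9

Flow: 74 L/min ÷ 60 = 1.2333 L/s.
R = (PIP − Pplat)/V̇ = (28 − 15) / 1.2333 = 13.0/1.2333 = 10.541 cmH2O·s/L.
C = Vt/(Pplat − PEEP) = 530.0 / (15 − 6) = 530.0/9.0 = 58.889 mL/cmH2O.
τ = R × C = 10.541 × 0.05889 L/cmH2O = 0.6208 s.
Fraction remaining = e^(−Te/τ) = e^(−1.42/0.6208) = 0.1015; trapped volume = 530.0 × 0.1015 = 53.795 mL.
Additional alveolar pressure from trapping ≈ V_trapped / C = 53.795 / 58.889 = 0.9135 cmH2O.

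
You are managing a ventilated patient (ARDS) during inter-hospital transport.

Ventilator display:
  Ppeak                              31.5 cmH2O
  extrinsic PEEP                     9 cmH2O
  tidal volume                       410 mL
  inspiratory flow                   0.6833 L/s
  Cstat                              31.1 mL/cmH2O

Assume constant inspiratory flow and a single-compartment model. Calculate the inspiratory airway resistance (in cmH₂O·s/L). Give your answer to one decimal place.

Equation of motion (constant flow): PIP = Vt/C + R·V̇ + PEEP.
R·V̇ = PIP − Vt/C − PEEP = 31.5 − 410/31.1 − 9 = 31.5 − 13.183 − 9 = 9.317 cmH2O.
R = 9.317 / 0.6833 = 13.635 cmH2O·s/L.

13.6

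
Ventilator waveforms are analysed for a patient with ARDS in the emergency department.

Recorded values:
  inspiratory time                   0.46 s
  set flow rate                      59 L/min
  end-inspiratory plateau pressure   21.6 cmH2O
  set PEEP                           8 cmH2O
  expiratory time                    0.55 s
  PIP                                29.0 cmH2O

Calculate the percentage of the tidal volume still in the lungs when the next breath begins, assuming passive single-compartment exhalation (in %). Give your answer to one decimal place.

Flow: 59 L/min ÷ 60 = 0.9833 L/s.
Vt = flow × Ti = 0.9833 L/s × 0.46 s × 1000 mL/L = 452.32 mL.
R = (PIP − Pplat)/V̇ = (29.0 − 21.6) / 0.9833 = 7.4/0.9833 = 7.526 cmH2O·s/L.
C = Vt/(Pplat − PEEP) = 452.32 / (21.6 − 8) = 452.32/13.6 = 33.259 mL/cmH2O.
τ = R × C = 7.526 × 0.03326 L/cmH2O = 0.2503 s.
Fraction remaining at end-expiration = e^(−Te/τ) = e^(−0.55/0.2503) = 0.1111 → 11.11%.

11.1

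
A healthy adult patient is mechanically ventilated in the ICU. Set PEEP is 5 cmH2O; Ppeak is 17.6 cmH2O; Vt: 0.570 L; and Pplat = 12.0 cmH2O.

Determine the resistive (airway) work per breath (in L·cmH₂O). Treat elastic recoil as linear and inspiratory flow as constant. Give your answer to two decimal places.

3.19

With constant inspiratory flow the resistive pressure is constant at PIP − Pplat = 17.6 − 12.0 = 5.6 cmH2O, so resistive work = 5.6 × 0.570 = 3.192 L·cmH2O.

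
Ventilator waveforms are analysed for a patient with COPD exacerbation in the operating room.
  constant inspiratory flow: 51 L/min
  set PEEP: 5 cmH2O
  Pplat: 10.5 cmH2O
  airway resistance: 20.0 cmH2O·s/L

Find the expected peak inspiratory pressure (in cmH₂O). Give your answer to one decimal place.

Flow: 51 L/min ÷ 60 = 0.85 L/s.
PIP = Pplat + Raw × flow = 10.5 + 20.0 × 0.85 = 10.5 + 17.0 = 27.5 cmH2O.

27.5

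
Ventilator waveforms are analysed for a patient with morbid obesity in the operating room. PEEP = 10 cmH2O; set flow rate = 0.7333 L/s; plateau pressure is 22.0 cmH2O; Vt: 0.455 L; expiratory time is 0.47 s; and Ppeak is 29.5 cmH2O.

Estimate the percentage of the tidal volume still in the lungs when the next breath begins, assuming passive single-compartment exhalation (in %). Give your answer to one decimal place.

R = (PIP − Pplat)/V̇ = (29.5 − 22.0) / 0.7333 = 7.5/0.7333 = 10.228 cmH2O·s/L.
C = Vt/(Pplat − PEEP) = 455.0 / (22.0 − 10) = 455.0/12.0 = 37.917 mL/cmH2O.
τ = R × C = 10.228 × 0.03792 L/cmH2O = 0.3878 s.
Fraction remaining at end-expiration = e^(−Te/τ) = e^(−0.47/0.3878) = 0.2976 → 29.76%.

29.8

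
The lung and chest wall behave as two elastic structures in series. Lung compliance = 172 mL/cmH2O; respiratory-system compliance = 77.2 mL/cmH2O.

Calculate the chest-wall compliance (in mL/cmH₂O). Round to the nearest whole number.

1/Ccw = 1/Crs − 1/CL.
1/Ccw = 1/77.2 − 1/172 = 0.007139.
Ccw = 140.08 mL/cmH2O.

140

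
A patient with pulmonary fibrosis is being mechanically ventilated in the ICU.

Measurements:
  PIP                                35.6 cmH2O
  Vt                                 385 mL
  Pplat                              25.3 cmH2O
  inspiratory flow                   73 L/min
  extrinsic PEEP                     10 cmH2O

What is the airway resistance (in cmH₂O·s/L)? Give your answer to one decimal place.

8.5

Flow: 73 L/min ÷ 60 = 1.2167 L/s.
Raw = (PIP − Pplat) / flow = (35.6 − 25.3) / 1.2167 = 10.3 / 1.2167 = 8.466 cmH2O·s/L.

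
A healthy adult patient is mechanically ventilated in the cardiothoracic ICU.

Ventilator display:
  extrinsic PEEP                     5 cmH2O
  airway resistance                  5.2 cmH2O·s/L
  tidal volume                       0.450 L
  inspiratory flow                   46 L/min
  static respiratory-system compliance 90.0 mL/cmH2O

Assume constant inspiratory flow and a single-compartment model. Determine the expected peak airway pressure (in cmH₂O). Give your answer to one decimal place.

14.0

Flow: 46 L/min ÷ 60 = 0.7667 L/s.
Equation of motion (constant flow): PIP = Vt/C + R·V̇ + PEEP.
PIP = 450/90.0 + 5.2×0.7667 + 5 = 5.0 + 3.987 + 5 = 13.987 cmH2O.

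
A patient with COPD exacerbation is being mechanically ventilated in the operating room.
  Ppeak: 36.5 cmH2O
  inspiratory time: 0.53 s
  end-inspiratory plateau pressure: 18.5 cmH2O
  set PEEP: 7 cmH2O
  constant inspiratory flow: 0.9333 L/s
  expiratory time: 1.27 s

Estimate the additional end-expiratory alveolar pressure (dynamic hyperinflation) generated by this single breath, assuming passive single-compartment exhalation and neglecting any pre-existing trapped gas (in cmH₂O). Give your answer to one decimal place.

2.5

Vt = flow × Ti = 0.9333 L/s × 0.53 s × 1000 mL/L = 494.65 mL.
R = (PIP − Pplat)/V̇ = (36.5 − 18.5) / 0.9333 = 18.0/0.9333 = 19.286 cmH2O·s/L.
C = Vt/(Pplat − PEEP) = 494.65 / (18.5 − 7) = 494.65/11.5 = 43.013 mL/cmH2O.
τ = R × C = 19.286 × 0.04301 L/cmH2O = 0.8295 s.
Fraction remaining = e^(−Te/τ) = e^(−1.27/0.8295) = 0.2163; trapped volume = 494.65 × 0.2163 = 106.99 mL.
Additional alveolar pressure from trapping ≈ V_trapped / C = 106.99 / 43.013 = 2.487 cmH2O.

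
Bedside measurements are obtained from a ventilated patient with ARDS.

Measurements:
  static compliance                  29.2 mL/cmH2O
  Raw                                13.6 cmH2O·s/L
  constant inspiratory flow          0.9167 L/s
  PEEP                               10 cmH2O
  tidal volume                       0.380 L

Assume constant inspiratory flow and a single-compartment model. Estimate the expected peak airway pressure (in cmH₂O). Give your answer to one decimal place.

35.5

Equation of motion (constant flow): PIP = Vt/C + R·V̇ + PEEP.
PIP = 380/29.2 + 13.6×0.9167 + 10 = 13.014 + 12.467 + 10 = 35.481 cmH2O.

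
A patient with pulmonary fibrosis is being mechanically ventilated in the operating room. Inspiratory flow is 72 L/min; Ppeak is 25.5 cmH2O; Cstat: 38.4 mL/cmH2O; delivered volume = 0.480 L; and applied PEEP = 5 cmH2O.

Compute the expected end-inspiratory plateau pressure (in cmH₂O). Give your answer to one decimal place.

17.5

Pplat = PEEP + Vt / Cstat = 5 + 480 / 38.4 = 5 + 12.5 = 17.5 cmH2O.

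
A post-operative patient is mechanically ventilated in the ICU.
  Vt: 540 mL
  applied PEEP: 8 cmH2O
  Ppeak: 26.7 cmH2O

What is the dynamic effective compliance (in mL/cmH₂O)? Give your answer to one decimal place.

28.9

Dynamic compliance = Vt / (PIP − PEEP) = 540 / (26.7 − 8) = 540 / 18.7 = 28.877 mL/cmH2O.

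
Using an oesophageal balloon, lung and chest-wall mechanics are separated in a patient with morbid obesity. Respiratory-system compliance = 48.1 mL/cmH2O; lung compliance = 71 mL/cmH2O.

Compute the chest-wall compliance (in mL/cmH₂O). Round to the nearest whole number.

149

1/Ccw = 1/Crs − 1/CL.
1/Ccw = 1/48.1 − 1/71 = 0.006706.
Ccw = 149.12 mL/cmH2O.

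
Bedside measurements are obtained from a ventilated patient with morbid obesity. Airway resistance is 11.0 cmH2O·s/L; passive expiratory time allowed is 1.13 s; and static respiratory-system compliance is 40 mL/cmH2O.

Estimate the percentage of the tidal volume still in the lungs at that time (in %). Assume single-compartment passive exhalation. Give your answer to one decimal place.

7.7

τ = R × C = 11.0 × 40 mL/cmH2O = 11.0 × 0.040 L/cmH2O = 0.44 s.
Passive exhalation: V(t)/V₀ = e^(−t/τ) = e^(−1.13/0.44) = 0.07667.
Fraction remaining = 0.07667 → 7.667%.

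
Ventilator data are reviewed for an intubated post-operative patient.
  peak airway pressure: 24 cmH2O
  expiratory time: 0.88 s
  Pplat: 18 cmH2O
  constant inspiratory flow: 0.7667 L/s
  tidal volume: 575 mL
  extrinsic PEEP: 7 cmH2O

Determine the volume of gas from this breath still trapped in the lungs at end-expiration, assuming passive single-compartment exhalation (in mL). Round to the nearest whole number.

R = (PIP − Pplat)/V̇ = (24 − 18) / 0.7667 = 6.0/0.7667 = 7.826 cmH2O·s/L.
C = Vt/(Pplat − PEEP) = 575.0 / (18 − 7) = 575.0/11.0 = 52.273 mL/cmH2O.
τ = R × C = 7.826 × 0.05227 L/cmH2O = 0.4091 s.
Fraction remaining = e^(−Te/τ) = e^(−0.88/0.4091) = 0.1164.
Trapped volume = 575.0 × 0.1164 = 66.93 mL.

67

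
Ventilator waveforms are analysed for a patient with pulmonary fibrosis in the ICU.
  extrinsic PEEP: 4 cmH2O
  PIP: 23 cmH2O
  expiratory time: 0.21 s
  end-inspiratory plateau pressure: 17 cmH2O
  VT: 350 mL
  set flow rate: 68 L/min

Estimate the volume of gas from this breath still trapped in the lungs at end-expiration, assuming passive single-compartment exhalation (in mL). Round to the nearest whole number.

80

Flow: 68 L/min ÷ 60 = 1.1333 L/s.
R = (PIP − Pplat)/V̇ = (23 − 17) / 1.1333 = 6.0/1.1333 = 5.294 cmH2O·s/L.
C = Vt/(Pplat − PEEP) = 350.0 / (17 − 4) = 350.0/13.0 = 26.923 mL/cmH2O.
τ = R × C = 5.294 × 0.02692 L/cmH2O = 0.1425 s.
Fraction remaining = e^(−Te/τ) = e^(−0.21/0.1425) = 0.2291.
Trapped volume = 350.0 × 0.2291 = 80.185 mL.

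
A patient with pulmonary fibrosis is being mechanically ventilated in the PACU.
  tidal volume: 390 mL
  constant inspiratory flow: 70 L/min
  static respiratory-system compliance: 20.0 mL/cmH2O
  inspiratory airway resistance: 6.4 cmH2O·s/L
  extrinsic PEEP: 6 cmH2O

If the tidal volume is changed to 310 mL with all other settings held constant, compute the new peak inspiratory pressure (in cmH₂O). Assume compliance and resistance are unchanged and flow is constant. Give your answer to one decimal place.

29.0

Flow: 70 L/min ÷ 60 = 1.1667 L/s.
PIP = Vt/C + R·V̇ + PEEP (constant-flow equation of motion).
Only the elastic term changes: ΔPIP = ΔVt / C = (310 − 390) / 20.0 = -4.0 cmH2O.
Original PIP = 390/20.0 + 6.4×1.1667 + 6 = 32.967 cmH2O; new PIP = 32.967 + (-4.0) = 28.967 cmH2O.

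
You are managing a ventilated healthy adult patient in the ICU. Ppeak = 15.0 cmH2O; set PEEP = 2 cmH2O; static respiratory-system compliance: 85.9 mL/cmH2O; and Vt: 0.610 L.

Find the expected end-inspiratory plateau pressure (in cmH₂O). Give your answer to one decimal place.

Pplat = PEEP + Vt / Cstat = 2 + 610 / 85.9 = 2 + 7.101 = 9.101 cmH2O.

9.1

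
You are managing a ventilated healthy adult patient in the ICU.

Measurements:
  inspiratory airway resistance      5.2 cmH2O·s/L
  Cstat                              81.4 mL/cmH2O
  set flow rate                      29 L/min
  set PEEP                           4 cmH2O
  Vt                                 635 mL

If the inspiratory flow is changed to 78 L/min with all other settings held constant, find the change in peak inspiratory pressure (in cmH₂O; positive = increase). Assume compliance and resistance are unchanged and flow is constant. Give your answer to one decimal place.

Flow: 29 L/min ÷ 60 = 0.4833 L/s.
New flow: 78 L/min ÷ 60 = 1.3 L/s.
PIP = Vt/C + R·V̇ + PEEP (constant-flow equation of motion).
Only the resistive term changes: ΔPIP = R × ΔV̇ = 5.2 × (1.3 − 0.4833) = 5.2 × 0.8167 = 4.247 cmH2O.

4.2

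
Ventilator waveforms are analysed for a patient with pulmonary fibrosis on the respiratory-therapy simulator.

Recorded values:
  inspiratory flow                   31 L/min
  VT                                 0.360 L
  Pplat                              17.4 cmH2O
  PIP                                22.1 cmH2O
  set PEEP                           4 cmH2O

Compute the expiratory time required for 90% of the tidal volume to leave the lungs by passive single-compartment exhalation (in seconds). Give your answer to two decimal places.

Flow: 31 L/min ÷ 60 = 0.5167 L/s.
R = (PIP − Pplat)/V̇ = (22.1 − 17.4) / 0.5167 = 4.7/0.5167 = 9.096 cmH2O·s/L.
C = Vt/(Pplat − PEEP) = 360.0 / (17.4 − 4) = 360.0/13.4 = 26.866 mL/cmH2O.
τ = R × C = 9.096 × 0.02687 L/cmH2O = 0.2444 s.
t = −τ·ln(1 − 0.90) = −0.2444·ln(0.1) = 0.5628 s.

0.56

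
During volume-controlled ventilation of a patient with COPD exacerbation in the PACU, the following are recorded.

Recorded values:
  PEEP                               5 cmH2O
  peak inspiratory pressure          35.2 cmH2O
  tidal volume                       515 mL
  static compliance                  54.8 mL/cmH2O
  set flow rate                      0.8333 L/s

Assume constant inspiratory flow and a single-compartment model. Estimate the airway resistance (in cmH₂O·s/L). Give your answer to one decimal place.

Equation of motion (constant flow): PIP = Vt/C + R·V̇ + PEEP.
R·V̇ = PIP − Vt/C − PEEP = 35.2 − 515/54.8 − 5 = 35.2 − 9.398 − 5 = 20.802 cmH2O.
R = 20.802 / 0.8333 = 24.963 cmH2O·s/L.

25.0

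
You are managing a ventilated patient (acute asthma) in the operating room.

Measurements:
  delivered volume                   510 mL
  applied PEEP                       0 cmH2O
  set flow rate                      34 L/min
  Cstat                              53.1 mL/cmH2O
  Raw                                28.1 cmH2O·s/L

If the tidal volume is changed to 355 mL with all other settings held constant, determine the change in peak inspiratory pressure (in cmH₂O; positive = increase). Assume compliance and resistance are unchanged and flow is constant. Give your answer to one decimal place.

PIP = Vt/C + R·V̇ + PEEP (constant-flow equation of motion).
Only the elastic term changes: ΔPIP = ΔVt / C = (355 − 510) / 53.1 = -2.919 cmH2O.

-2.9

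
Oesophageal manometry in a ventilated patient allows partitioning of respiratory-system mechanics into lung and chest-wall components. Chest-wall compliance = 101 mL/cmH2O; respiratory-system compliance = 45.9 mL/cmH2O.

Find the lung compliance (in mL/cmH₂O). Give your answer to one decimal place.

1/CL = 1/Crs − 1/Ccw.
1/CL = 1/45.9 − 1/101 = 0.01189.
CL = 84.104 mL/cmH2O.

84.1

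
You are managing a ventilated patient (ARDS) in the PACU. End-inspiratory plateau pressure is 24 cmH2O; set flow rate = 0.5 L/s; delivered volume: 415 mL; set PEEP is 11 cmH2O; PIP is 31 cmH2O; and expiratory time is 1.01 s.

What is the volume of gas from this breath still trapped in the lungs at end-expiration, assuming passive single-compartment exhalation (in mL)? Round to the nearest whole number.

R = (PIP − Pplat)/V̇ = (31 − 24) / 0.5 = 7.0/0.5 = 14.0 cmH2O·s/L.
C = Vt/(Pplat − PEEP) = 415.0 / (24 − 11) = 415.0/13.0 = 31.923 mL/cmH2O.
τ = R × C = 14.0 × 0.03192 L/cmH2O = 0.4469 s.
Fraction remaining = e^(−Te/τ) = e^(−1.01/0.4469) = 0.1043.
Trapped volume = 415.0 × 0.1043 = 43.285 mL.

43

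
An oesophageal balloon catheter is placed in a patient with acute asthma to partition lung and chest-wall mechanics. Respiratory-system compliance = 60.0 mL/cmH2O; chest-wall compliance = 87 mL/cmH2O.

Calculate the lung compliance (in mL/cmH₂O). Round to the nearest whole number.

193

1/CL = 1/Crs − 1/Ccw.
1/CL = 1/60.0 − 1/87 = 0.005172.
CL = 193.35 mL/cmH2O.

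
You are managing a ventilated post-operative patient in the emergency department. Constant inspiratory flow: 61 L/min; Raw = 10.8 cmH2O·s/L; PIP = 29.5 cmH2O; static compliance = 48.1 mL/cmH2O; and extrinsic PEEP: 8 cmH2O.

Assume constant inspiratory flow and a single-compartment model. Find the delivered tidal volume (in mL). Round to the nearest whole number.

506

Flow: 61 L/min ÷ 60 = 1.0167 L/s.
Equation of motion (constant flow): PIP = Vt/C + R·V̇ + PEEP.
Vt/C = PIP − R·V̇ − PEEP = 29.5 − 10.98 − 8 = 10.52 cmH2O.
Vt = C × 10.52 = 48.1 × 10.52 = 506.01 mL.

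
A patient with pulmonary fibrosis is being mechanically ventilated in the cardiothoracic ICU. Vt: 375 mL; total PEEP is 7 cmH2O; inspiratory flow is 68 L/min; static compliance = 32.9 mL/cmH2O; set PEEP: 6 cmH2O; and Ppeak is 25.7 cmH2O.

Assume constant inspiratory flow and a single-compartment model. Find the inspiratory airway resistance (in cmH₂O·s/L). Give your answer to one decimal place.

Flow: 68 L/min ÷ 60 = 1.1333 L/s.
Total PEEP = 7 cmH2O (set 6 + intrinsic 1); this is the baseline alveolar pressure.
Equation of motion (constant flow): PIP = Vt/C + R·V̇ + PEEP.
R·V̇ = PIP − Vt/C − PEEP = 25.7 − 375/32.9 − 7 = 25.7 − 11.398 − 7 = 7.302 cmH2O.
R = 7.302 / 1.1333 = 6.443 cmH2O·s/L.

6.4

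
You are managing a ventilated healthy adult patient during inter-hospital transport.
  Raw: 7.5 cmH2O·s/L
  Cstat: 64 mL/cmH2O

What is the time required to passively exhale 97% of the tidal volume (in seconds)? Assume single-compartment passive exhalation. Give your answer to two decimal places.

1.68

τ = R × C = 7.5 × 64 mL/cmH2O = 7.5 × 0.064 L/cmH2O = 0.48 s.
Exhaled fraction f = 1 − e^(−t/τ) → t = −τ·ln(1 − f) = −0.48·ln(0.03) = 1.683 s.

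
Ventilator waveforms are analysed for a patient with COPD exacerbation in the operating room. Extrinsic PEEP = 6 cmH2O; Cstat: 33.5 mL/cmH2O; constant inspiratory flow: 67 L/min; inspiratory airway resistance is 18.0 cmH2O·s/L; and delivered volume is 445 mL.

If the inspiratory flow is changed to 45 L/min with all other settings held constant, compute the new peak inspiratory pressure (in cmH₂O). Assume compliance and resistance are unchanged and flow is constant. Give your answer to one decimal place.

32.8

Flow: 67 L/min ÷ 60 = 1.1167 L/s.
New flow: 45 L/min ÷ 60 = 0.75 L/s.
PIP = Vt/C + R·V̇ + PEEP (constant-flow equation of motion).
Only the resistive term changes: ΔPIP = R × ΔV̇ = 18.0 × (0.75 − 1.1167) = 18.0 × -0.3667 = -6.601 cmH2O.
Original PIP = 445/33.5 + 18.0×1.1167 + 6 = 39.384 cmH2O; new PIP = 39.384 + (-6.601) = 32.783 cmH2O.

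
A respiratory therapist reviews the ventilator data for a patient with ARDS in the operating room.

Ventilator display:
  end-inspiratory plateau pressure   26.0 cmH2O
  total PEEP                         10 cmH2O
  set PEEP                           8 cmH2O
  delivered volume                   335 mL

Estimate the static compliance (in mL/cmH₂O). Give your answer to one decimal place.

End-expiratory occlusion gives total PEEP = 10 cmH2O (intrinsic PEEP = 10 − 8 = 2). Use total PEEP for the elastic gradient.
Cstat = Vt / (Pplat − PEEPtotal) = 335 / (26.0 − 10) = 335 / 16.0 = 20.938 mL/cmH2O.

20.9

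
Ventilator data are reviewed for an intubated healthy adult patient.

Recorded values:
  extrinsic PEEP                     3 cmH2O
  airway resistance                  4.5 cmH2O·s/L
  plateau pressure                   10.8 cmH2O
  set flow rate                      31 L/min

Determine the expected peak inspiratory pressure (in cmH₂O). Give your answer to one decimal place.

13.1

Flow: 31 L/min ÷ 60 = 0.5167 L/s.
PIP = Pplat + Raw × flow = 10.8 + 4.5 × 0.5167 = 10.8 + 2.325 = 13.125 cmH2O.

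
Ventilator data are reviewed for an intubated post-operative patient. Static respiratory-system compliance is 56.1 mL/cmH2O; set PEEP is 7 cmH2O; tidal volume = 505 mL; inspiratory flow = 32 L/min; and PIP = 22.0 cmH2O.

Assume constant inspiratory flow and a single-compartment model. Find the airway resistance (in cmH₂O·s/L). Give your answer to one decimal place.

Flow: 32 L/min ÷ 60 = 0.5333 L/s.
Equation of motion (constant flow): PIP = Vt/C + R·V̇ + PEEP.
R·V̇ = PIP − Vt/C − PEEP = 22.0 − 505/56.1 − 7 = 22.0 − 9.002 − 7 = 5.998 cmH2O.
R = 5.998 / 0.5333 = 11.247 cmH2O·s/L.

11.2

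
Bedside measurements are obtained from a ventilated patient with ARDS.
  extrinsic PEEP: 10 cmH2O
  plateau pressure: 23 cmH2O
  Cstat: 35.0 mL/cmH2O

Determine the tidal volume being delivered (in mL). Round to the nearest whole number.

Vt = Cstat × (Pplat − PEEP) = 35.0 × (23 − 10) = 35.0 × 13.0 = 455.0 mL.

455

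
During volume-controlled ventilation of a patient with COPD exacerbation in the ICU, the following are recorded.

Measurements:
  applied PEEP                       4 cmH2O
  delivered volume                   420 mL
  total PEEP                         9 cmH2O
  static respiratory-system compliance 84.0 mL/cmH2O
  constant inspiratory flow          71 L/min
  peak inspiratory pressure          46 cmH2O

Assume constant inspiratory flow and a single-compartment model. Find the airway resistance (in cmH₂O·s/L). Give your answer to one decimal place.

Flow: 71 L/min ÷ 60 = 1.1833 L/s.
Total PEEP = 9 cmH2O (set 4 + intrinsic 5); this is the baseline alveolar pressure.
Equation of motion (constant flow): PIP = Vt/C + R·V̇ + PEEP.
R·V̇ = PIP − Vt/C − PEEP = 46 − 420/84.0 − 9 = 46 − 5.0 − 9 = 32.0 cmH2O.
R = 32.0 / 1.1833 = 27.043 cmH2O·s/L.

27.0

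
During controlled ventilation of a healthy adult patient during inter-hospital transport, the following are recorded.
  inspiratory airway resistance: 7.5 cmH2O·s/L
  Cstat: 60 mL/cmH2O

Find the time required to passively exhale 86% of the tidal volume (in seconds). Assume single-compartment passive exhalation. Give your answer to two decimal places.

0.88

τ = R × C = 7.5 × 60 mL/cmH2O = 7.5 × 0.060 L/cmH2O = 0.45 s.
Exhaled fraction f = 1 − e^(−t/τ) → t = −τ·ln(1 − f) = −0.45·ln(0.14) = 0.8848 s.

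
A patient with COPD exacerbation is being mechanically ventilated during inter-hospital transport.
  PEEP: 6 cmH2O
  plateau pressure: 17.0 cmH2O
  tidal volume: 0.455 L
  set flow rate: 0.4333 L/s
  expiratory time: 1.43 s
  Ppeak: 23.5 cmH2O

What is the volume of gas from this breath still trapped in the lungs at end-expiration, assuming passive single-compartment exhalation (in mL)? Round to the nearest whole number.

45

R = (PIP − Pplat)/V̇ = (23.5 − 17.0) / 0.4333 = 6.5/0.4333 = 15.001 cmH2O·s/L.
C = Vt/(Pplat − PEEP) = 455.0 / (17.0 − 6) = 455.0/11.0 = 41.364 mL/cmH2O.
τ = R × C = 15.001 × 0.04136 L/cmH2O = 0.6204 s.
Fraction remaining = e^(−Te/τ) = e^(−1.43/0.6204) = 0.09976.
Trapped volume = 455.0 × 0.09976 = 45.391 mL.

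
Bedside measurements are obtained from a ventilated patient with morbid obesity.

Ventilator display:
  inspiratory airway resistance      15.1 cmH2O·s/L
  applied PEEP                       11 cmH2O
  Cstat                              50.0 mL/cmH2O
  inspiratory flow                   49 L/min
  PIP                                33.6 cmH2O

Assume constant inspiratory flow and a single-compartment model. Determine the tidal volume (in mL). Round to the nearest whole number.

Flow: 49 L/min ÷ 60 = 0.8167 L/s.
Equation of motion (constant flow): PIP = Vt/C + R·V̇ + PEEP.
Vt/C = PIP − R·V̇ − PEEP = 33.6 − 12.332 − 11 = 10.268 cmH2O.
Vt = C × 10.268 = 50.0 × 10.268 = 513.4 mL.

513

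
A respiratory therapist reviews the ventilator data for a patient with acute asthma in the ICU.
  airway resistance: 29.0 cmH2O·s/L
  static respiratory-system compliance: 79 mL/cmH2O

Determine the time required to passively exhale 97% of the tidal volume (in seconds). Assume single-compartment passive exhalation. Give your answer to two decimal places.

τ = R × C = 29.0 × 79 mL/cmH2O = 29.0 × 0.079 L/cmH2O = 2.291 s.
Exhaled fraction f = 1 − e^(−t/τ) → t = −τ·ln(1 − f) = −2.291·ln(0.03) = 8.034 s.

8.03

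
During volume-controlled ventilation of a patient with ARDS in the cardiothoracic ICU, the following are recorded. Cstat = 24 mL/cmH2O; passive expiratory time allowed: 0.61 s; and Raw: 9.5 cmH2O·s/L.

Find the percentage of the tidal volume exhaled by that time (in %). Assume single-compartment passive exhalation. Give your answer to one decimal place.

τ = R × C = 9.5 × 24 mL/cmH2O = 9.5 × 0.024 L/cmH2O = 0.228 s.
Passive exhalation: V(t)/V₀ = e^(−t/τ) = e^(−0.61/0.228) = 0.06888.
Fraction exhaled = 1 − 0.06888 = 0.9311 → 93.11%.

93.1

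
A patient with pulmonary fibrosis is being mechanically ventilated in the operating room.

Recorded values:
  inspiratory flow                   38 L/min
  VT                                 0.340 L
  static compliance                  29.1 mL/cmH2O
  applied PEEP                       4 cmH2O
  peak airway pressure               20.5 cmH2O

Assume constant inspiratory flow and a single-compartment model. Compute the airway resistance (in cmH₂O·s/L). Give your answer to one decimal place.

Flow: 38 L/min ÷ 60 = 0.6333 L/s.
Equation of motion (constant flow): PIP = Vt/C + R·V̇ + PEEP.
R·V̇ = PIP − Vt/C − PEEP = 20.5 − 340/29.1 − 4 = 20.5 − 11.684 − 4 = 4.816 cmH2O.
R = 4.816 / 0.6333 = 7.605 cmH2O·s/L.

7.6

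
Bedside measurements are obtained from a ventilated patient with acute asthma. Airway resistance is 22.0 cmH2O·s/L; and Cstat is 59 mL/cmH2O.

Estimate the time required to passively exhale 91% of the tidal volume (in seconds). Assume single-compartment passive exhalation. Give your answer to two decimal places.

3.13

τ = R × C = 22.0 × 59 mL/cmH2O = 22.0 × 0.059 L/cmH2O = 1.298 s.
Exhaled fraction f = 1 − e^(−t/τ) → t = −τ·ln(1 − f) = −1.298·ln(0.09) = 3.126 s.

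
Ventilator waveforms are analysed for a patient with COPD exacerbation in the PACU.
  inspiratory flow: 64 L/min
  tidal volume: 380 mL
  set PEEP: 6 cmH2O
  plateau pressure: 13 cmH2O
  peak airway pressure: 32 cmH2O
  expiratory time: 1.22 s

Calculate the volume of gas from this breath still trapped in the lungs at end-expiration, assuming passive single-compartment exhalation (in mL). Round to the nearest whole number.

Flow: 64 L/min ÷ 60 = 1.0667 L/s.
R = (PIP − Pplat)/V̇ = (32 − 13) / 1.0667 = 19.0/1.0667 = 17.812 cmH2O·s/L.
C = Vt/(Pplat − PEEP) = 380.0 / (13 − 6) = 380.0/7.0 = 54.286 mL/cmH2O.
τ = R × C = 17.812 × 0.05429 L/cmH2O = 0.967 s.
Fraction remaining = e^(−Te/τ) = e^(−1.22/0.967) = 0.2832.
Trapped volume = 380.0 × 0.2832 = 107.62 mL.

108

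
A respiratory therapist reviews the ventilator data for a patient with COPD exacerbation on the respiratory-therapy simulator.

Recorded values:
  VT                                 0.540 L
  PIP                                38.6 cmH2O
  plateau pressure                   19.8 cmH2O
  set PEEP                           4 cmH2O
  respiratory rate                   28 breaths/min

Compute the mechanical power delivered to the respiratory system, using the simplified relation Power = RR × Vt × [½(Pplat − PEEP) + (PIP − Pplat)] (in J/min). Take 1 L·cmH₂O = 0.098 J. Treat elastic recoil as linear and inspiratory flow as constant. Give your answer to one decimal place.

39.6

Per-breath work = Vt × [½(Pplat−PEEP) + (PIP−Pplat)] = 0.540 × [0.5×15.8 + 18.8] = 0.540 × 26.7 = 14.418 L·cmH2O.
Power = 28 × 14.418 = 403.7 L·cmH2O/min.
× 0.098 J/(L·cmH2O) → 39.563 J/min.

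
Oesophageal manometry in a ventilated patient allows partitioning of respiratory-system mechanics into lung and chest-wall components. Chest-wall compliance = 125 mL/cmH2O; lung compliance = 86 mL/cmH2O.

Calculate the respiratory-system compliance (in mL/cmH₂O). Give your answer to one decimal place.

Lung and chest wall are elastances in series: 1/Crs = 1/CL + 1/Ccw.
1/Crs = 1/86 + 1/125 = 0.01963.
Crs = 50.942 mL/cmH2O.

50.9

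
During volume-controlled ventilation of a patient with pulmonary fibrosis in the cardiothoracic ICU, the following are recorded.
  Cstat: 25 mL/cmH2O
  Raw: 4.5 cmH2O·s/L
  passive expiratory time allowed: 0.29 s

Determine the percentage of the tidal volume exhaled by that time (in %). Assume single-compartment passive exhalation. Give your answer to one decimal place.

92.4

τ = R × C = 4.5 × 25 mL/cmH2O = 4.5 × 0.025 L/cmH2O = 0.1125 s.
Passive exhalation: V(t)/V₀ = e^(−t/τ) = e^(−0.29/0.1125) = 0.07594.
Fraction exhaled = 1 − 0.07594 = 0.9241 → 92.41%.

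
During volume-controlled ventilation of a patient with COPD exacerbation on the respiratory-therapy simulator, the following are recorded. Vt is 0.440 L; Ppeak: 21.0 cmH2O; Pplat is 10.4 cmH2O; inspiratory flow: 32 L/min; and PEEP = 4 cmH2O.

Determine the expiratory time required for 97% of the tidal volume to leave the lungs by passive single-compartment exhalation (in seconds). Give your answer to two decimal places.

Flow: 32 L/min ÷ 60 = 0.5333 L/s.
R = (PIP − Pplat)/V̇ = (21.0 − 10.4) / 0.5333 = 10.6/0.5333 = 19.876 cmH2O·s/L.
C = Vt/(Pplat − PEEP) = 440.0 / (10.4 − 4) = 440.0/6.4 = 68.75 mL/cmH2O.
τ = R × C = 19.876 × 0.06875 L/cmH2O = 1.366 s.
t = −τ·ln(1 − 0.97) = −1.366·ln(0.03) = 4.79 s.

4.79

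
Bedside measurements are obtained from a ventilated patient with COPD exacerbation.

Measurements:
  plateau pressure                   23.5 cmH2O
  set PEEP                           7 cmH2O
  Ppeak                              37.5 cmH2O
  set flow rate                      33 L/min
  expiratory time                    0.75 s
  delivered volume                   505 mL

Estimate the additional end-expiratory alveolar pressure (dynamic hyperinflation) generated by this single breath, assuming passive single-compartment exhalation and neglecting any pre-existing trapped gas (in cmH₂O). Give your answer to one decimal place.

6.3

Flow: 33 L/min ÷ 60 = 0.55 L/s.
R = (PIP − Pplat)/V̇ = (37.5 − 23.5) / 0.55 = 14.0/0.55 = 25.455 cmH2O·s/L.
C = Vt/(Pplat − PEEP) = 505.0 / (23.5 − 7) = 505.0/16.5 = 30.606 mL/cmH2O.
τ = R × C = 25.455 × 0.03061 L/cmH2O = 0.7792 s.
Fraction remaining = e^(−Te/τ) = e^(−0.75/0.7792) = 0.3819; trapped volume = 505.0 × 0.3819 = 192.86 mL.
Additional alveolar pressure from trapping ≈ V_trapped / C = 192.86 / 30.606 = 6.301 cmH2O.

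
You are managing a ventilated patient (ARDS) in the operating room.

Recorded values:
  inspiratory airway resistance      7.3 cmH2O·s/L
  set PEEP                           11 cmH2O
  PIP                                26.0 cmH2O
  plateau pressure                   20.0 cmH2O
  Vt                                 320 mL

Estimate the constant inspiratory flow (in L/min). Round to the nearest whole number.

49

flow = (PIP − Pplat) / Raw = (26.0 − 20.0) / 7.3 = 0.8219 L/s × 60 = 49.314 L/min.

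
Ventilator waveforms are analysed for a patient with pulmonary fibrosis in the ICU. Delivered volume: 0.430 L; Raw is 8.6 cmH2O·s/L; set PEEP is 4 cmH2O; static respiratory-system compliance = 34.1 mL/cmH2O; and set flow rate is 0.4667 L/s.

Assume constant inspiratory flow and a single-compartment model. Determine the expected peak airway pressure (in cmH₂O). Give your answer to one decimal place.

20.6

Equation of motion (constant flow): PIP = Vt/C + R·V̇ + PEEP.
PIP = 430/34.1 + 8.6×0.4667 + 4 = 12.61 + 4.014 + 4 = 20.624 cmH2O.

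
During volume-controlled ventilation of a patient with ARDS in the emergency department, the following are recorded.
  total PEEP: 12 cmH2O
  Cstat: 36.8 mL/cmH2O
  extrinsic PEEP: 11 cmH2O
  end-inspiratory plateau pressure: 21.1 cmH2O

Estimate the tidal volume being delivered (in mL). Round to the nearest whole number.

335

End-expiratory occlusion gives total PEEP = 12 cmH2O (intrinsic PEEP = 12 − 11 = 1). Use total PEEP for the elastic gradient.
Vt = Cstat × (Pplat − PEEPtotal) = 36.8 × (21.1 − 12) = 36.8 × 9.1 = 334.88 mL.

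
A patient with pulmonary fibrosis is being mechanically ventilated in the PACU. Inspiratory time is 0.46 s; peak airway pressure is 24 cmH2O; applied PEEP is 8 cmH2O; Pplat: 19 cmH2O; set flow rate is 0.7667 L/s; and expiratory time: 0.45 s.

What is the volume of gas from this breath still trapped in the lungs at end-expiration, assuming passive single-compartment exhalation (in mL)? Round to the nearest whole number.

41

Vt = flow × Ti = 0.7667 L/s × 0.46 s × 1000 mL/L = 352.68 mL.
R = (PIP − Pplat)/V̇ = (24 − 19) / 0.7667 = 5.0/0.7667 = 6.521 cmH2O·s/L.
C = Vt/(Pplat − PEEP) = 352.68 / (19 − 8) = 352.68/11.0 = 32.062 mL/cmH2O.
τ = R × C = 6.521 × 0.03206 L/cmH2O = 0.2091 s.
Fraction remaining = e^(−Te/τ) = e^(−0.45/0.2091) = 0.1162.
Trapped volume = 352.68 × 0.1162 = 40.981 mL.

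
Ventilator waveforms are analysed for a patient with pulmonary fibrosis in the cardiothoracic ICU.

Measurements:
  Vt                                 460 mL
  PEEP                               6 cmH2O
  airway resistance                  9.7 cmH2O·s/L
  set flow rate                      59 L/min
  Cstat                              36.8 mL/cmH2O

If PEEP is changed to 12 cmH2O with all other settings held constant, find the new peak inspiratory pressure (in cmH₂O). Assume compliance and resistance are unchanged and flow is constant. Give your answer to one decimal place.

Flow: 59 L/min ÷ 60 = 0.9833 L/s.
PIP = Vt/C + R·V̇ + PEEP (constant-flow equation of motion).
Only the baseline term changes: ΔPIP = ΔPEEP = 12 − 6 = 6.0 cmH2O.
Original PIP = 460/36.8 + 9.7×0.9833 + 6 = 28.038 cmH2O; new PIP = 28.038 + (6.0) = 34.038 cmH2O.

34.0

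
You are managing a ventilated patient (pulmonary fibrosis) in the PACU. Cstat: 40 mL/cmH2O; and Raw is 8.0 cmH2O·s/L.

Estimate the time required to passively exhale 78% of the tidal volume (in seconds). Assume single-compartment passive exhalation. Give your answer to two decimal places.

0.48

τ = R × C = 8.0 × 40 mL/cmH2O = 8.0 × 0.040 L/cmH2O = 0.32 s.
Exhaled fraction f = 1 − e^(−t/τ) → t = −τ·ln(1 − f) = −0.32·ln(0.22) = 0.4845 s.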